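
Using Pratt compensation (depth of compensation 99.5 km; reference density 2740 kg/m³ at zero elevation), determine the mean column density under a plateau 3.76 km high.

2640 kg/m³

Pratt balance: ρ_ref D = ρ (D + h).
ρ = ρ_ref D/(D + h) = 2740 × 99.5 km/(99.5 km + 3.76 km) = 2640 kg/m³.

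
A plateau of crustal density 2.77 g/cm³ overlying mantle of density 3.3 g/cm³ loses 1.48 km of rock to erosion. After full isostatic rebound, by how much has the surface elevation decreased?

Rebound u = e ρ_c/ρ_m = 1.48 km × 2.77/3.3 = 1.242 km.
Net surface drop = e − u = 1.48 km − 1.242 km = e (ρ_m − ρ_c)/ρ_m = 0.238 km.

0.238 km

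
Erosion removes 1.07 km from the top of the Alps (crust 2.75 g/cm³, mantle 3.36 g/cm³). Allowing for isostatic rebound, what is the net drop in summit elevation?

Rebound u = e ρ_c/ρ_m = 1.07 km × 2.75/3.36 = 0.8757 km.
Net surface drop = e − u = 1.07 km − 0.8757 km = e (ρ_m − ρ_c)/ρ_m = 0.194 km.

0.194 km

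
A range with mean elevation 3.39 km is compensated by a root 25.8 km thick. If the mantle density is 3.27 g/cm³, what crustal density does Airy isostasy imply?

ρ_c h = (ρ_m − ρ_c) r → ρ_c (h + r) = ρ_m r → ρ_c = ρ_m r / (h + r).
ρ_c = 3.27 × 25.8 km / (3.39 km + 25.8 km) = 2.89 g/cm³.

2.89 g/cm³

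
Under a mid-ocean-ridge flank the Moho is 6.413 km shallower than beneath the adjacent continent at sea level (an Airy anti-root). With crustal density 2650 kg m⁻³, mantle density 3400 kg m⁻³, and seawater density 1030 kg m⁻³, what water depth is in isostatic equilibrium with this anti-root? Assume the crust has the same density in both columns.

Replacing a thickness d of crust by seawater at the top must be balanced by replacing crust with mantle at the base: d (ρ_c − ρ_w) = a (ρ_m − ρ_c).
d = a (ρ_m − ρ_c)/(ρ_c − ρ_w) = 6.413 km × 750/1620 = 2.97 km.

2.97 km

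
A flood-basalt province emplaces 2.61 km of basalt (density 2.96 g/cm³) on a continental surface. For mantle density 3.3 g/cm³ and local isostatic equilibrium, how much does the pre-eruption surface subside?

Subaerial loading: s = t ρ_load / ρ_m.
s = 2.61 km × 2.96/3.3 = 2.34 km.

2.34 km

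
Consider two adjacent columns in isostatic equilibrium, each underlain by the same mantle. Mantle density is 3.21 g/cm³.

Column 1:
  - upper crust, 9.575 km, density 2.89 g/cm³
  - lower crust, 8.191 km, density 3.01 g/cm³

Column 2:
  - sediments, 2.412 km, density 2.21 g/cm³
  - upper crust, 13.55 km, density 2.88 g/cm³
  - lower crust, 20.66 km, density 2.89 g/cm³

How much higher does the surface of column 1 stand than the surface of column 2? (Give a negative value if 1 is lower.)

−2.74 km

For any compensation level in the mantle, the mantle terms cancel and isostasy reduces to e = (Σt_1 − Σt_2) − (Σ(ρt)_1 − Σ(ρt)_2) / ρ_m.
Σt_1 = 17.766 km; Σt_2 = 36.622 km; Σ(ρt)_1 = 52.32666; Σ(ρt)_2 = 104.06192 (in km·g/cm³).
e = (17.766 − 36.622) − (52.32666 − 104.06192) / 3.21 = −2.74 km.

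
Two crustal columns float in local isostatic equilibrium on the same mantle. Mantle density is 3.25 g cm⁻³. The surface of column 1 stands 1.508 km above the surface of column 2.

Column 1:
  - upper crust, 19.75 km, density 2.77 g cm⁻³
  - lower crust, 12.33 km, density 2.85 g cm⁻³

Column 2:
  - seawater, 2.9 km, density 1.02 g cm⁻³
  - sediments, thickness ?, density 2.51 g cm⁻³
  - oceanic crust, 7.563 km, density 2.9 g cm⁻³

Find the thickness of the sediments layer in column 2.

0.536 km

Take the compensation level at the base of the deeper column (depth z_c below the surface of column 1) and equate Σ ρ_i t_i down to z_c; mantle fills any gap and the z_c terms cancel.
Column 1: 19.75×2.77 + 12.33×2.85 + (z_c − 32.08)×3.25
Column 2: 1.508×0 + 2.9×1.02 + x×2.51 + 7.563×2.9 + (z_c − 1.508 − 10.463 − x)×3.25
The z_c×3.25 term appears on both sides and cancels. Collect the known terms of each column as K = Σ(ρt)_known − 3.25 × (depth of known layers): K_1 = 89.848 − 3.25×32.08 = −14.412; K_2 = 24.8907 − 3.25×(1.508 + 10.463) = −14.01505.
Balance: K_1 = K_2 − x×(3.25 − 2.51), so x = (K_2 − K_1)/(3.25 − 2.51) = 0.39695/0.74 = 0.536 km.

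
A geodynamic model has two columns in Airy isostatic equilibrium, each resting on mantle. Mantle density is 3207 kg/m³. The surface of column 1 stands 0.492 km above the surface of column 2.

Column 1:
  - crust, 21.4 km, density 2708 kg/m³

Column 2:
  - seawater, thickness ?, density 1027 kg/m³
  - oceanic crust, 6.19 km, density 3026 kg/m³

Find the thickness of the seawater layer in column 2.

Take the compensation level at the base of the deeper column (depth z_c below the surface of column 1) and equate Σ ρ_i t_i down to z_c; mantle fills any gap and the z_c terms cancel.
Column 1: 21.4×2708 + (z_c − 21.4)×3207
Column 2: 0.492×0 + x×1027 + 6.19×3026 + (z_c − 0.492 − 6.19 − x)×3207
The z_c×3207 term appears on both sides and cancels. Collect the known terms of each column as K = Σ(ρt)_known − 3207 × (depth of known layers): K_1 = 57951.2 − 3207×21.4 = −10678.6; K_2 = 18730.94 − 3207×(0.492 + 6.19) = −2698.234.
Balance: K_1 = K_2 − x×(3207 − 1027), so x = (K_2 − K_1)/(3207 − 1027) = 7980.37/2180 = 3.66 km.

3.66 km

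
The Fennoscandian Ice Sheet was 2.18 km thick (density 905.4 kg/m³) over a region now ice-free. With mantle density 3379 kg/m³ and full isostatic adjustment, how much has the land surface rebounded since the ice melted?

0.584 km

Removing the load lets mantle flow back in; uplift u satisfies ρ_ice t = ρ_m u.
u = t ρ_ice/ρ_m = 2.18 km × 905.4/3379 = 0.584 km.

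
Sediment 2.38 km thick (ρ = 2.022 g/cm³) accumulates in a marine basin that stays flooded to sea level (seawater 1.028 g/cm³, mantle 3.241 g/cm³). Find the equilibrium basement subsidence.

1.07 km

Submarine loading: the sediment displaces seawater, and the subsidence is in turn flooded, so s (ρ_m − ρ_w) = t (ρ_sed − ρ_w).
s = 2.38 km × (2.022 − 1.028) / (3.241 − 1.028) = 1.07 km.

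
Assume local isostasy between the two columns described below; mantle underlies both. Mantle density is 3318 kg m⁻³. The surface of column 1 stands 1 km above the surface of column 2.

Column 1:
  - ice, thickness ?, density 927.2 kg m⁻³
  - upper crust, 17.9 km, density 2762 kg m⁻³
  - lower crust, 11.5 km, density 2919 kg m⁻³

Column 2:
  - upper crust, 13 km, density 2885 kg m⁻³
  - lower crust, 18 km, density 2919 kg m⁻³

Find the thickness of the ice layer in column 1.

0.664 km

Take the compensation level at the base of the deeper column (depth z_c below the surface of column 1) and equate Σ ρ_i t_i down to z_c; mantle fills any gap and the z_c terms cancel.
Column 1: x×927.2 + 17.9×2762 + 11.5×2919 + (z_c − 29.4 − x)×3318
Column 2: 1×0 + 13×2885 + 18×2919 + (z_c − 1 − 31)×3318
The z_c×3318 term appears on both sides and cancels. Collect the known terms of each column as K = Σ(ρt)_known − 3318 × (depth of known layers): K_1 = 83008.3 − 3318×29.4 = −14540.9; K_2 = 90047 − 3318×(1 + 31) = −16129.
Balance: K_1 − x×(3318 − 927.2) = K_2, so x = (K_1 − K_2)/(3318 − 927.2) = 1588.1/2390.8 = 0.664 km.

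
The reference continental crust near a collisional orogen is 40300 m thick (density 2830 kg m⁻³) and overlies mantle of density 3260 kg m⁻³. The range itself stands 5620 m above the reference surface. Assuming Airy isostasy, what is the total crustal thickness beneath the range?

82900 m

Root depth r = h ρ_c / (ρ_m − ρ_c) = 5620 m × 2830 / 430 = 36990 m.
Total thickness = T + h + r = 40300 m + 5620 m + 36990 m = 82900 m.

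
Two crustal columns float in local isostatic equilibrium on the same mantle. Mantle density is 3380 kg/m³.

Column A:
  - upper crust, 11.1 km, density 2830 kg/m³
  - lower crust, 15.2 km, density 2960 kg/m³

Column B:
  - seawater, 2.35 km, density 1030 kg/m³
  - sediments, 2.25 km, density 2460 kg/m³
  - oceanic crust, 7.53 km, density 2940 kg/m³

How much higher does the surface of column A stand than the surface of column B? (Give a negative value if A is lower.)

0.468 km

For any compensation level in the mantle, the mantle terms cancel and isostasy reduces to e = (Σt_A − Σt_B) − (Σ(ρt)_A − Σ(ρt)_B) / ρ_m.
Σt_A = 26.3 km; Σt_B = 12.13 km; Σ(ρt)_A = 76405; Σ(ρt)_B = 30093.7 (in km·kg/m³).
e = (26.3 − 12.13) − (76405 − 30093.7) / 3380 = 0.468 km.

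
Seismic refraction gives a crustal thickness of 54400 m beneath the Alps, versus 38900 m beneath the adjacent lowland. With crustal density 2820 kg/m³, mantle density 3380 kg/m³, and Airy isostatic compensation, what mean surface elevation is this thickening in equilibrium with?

Excess crust Δ = 54400 m − 38900 m = 15500 m, split between elevation h and root r with h + r = Δ.
Airy balance ρ_c h = (ρ_m − ρ_c) r gives r = h ρ_c/(ρ_m − ρ_c), so h (1 + ρ_c/(ρ_m − ρ_c)) = Δ, i.e. h = Δ (ρ_m − ρ_c)/ρ_m.
h = 15500 m × 560/3380 = 2570 m.

2570 m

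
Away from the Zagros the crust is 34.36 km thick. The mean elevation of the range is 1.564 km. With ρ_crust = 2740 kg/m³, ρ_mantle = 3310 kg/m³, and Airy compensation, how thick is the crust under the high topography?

43.4 km

Root depth r = h ρ_c / (ρ_m − ρ_c) = 1.564 km × 2740 / 570 = 7.518 km.
Total thickness = T + h + r = 34.36 km + 1.564 km + 7.518 km = 43.4 km.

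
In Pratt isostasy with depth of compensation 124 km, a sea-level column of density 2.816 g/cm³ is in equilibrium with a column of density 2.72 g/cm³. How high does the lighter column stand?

4.38 km

ρ_ref D = ρ (D + h) → h = D (ρ_ref − ρ)/ρ.
h = 124 km × (2.816 − 2.72)/2.72 = 4.38 km.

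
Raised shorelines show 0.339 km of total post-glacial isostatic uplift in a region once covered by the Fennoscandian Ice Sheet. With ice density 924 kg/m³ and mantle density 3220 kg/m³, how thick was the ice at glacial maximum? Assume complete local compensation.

1.18 km

u = t ρ_ice/ρ_m → t = u ρ_m/ρ_ice = 0.339 km × 3220/924 = 1.18 km.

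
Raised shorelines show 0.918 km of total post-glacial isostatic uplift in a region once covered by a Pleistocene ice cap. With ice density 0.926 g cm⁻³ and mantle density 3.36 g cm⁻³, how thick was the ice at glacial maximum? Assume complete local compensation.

3.33 km

u = t ρ_ice/ρ_m → t = u ρ_m/ρ_ice = 0.918 km × 3.36/0.926 = 3.33 km.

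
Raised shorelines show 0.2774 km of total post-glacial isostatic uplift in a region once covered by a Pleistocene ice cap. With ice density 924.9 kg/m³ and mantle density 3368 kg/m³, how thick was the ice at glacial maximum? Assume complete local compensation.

u = t ρ_ice/ρ_m → t = u ρ_m/ρ_ice = 0.2774 km × 3368/924.9 = 1.01 km.

1.01 km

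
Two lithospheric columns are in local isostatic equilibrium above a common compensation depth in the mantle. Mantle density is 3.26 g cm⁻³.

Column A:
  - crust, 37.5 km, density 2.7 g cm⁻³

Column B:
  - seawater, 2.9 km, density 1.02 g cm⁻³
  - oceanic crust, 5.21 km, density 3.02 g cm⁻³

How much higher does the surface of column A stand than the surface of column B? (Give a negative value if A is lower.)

For any compensation level in the mantle, the mantle terms cancel and isostasy reduces to e = (Σt_A − Σt_B) − (Σ(ρt)_A − Σ(ρt)_B) / ρ_m.
Σt_A = 37.5 km; Σt_B = 8.11 km; Σ(ρt)_A = 101.25; Σ(ρt)_B = 18.6922 (in km·g cm⁻³).
e = (37.5 − 8.11) − (101.25 − 18.6922) / 3.26 = 4.07 km.

4.07 km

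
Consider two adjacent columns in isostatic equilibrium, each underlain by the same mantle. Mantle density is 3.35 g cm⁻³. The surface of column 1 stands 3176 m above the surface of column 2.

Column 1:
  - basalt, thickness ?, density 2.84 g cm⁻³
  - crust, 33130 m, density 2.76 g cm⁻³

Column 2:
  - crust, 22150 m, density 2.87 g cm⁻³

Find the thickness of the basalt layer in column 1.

3380 m

Take the compensation level at the base of the deeper column (depth z_c below the surface of column 1) and equate Σ ρ_i t_i down to z_c; mantle fills any gap and the z_c terms cancel.
Column 1: x×2.84 + 33130×2.76 + (z_c − 33130 − x)×3.35
Column 2: 3176×0 + 22150×2.87 + (z_c − 3176 − 22150)×3.35
The z_c×3.35 term appears on both sides and cancels. Collect the known terms of each column as K = Σ(ρt)_known − 3.35 × (depth of known layers): K_1 = 91438.8 − 3.35×33130 = −19546.7; K_2 = 63570.5 − 3.35×(3176 + 22150) = −21271.6.
Balance: K_1 − x×(3.35 − 2.84) = K_2, so x = (K_1 − K_2)/(3.35 − 2.84) = 1724.9/0.51 = 3380 m.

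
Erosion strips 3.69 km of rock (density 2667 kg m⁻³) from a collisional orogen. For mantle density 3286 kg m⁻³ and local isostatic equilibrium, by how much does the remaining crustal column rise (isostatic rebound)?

2.99 km

Unloading: uplift u = e ρ_c/ρ_m = 3.69 km × 2667/3286 = 2.99 km.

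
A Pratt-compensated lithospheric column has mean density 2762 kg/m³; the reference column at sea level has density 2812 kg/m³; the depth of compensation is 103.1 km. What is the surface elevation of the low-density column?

1.87 km

ρ_ref D = ρ (D + h) → h = D (ρ_ref − ρ)/ρ.
h = 103.1 km × (2812 − 2762)/2762 = 1.87 km.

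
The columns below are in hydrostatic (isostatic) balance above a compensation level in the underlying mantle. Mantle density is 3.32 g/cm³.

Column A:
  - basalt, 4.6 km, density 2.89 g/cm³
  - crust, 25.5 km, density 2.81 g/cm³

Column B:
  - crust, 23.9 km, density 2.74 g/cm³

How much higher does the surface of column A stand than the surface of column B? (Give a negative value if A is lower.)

For any compensation level in the mantle, the mantle terms cancel and isostasy reduces to e = (Σt_A − Σt_B) − (Σ(ρt)_A − Σ(ρt)_B) / ρ_m.
Σt_A = 30.1 km; Σt_B = 23.9 km; Σ(ρt)_A = 84.949; Σ(ρt)_B = 65.486 (in km·g/cm³).
e = (30.1 − 23.9) − (84.949 − 65.486) / 3.32 = 0.338 km.

0.338 km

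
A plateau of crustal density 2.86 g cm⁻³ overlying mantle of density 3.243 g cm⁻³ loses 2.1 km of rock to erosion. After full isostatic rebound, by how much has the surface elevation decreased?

0.248 km

Rebound u = e ρ_c/ρ_m = 2.1 km × 2.86/3.243 = 1.852 km.
Net surface drop = e − u = 2.1 km − 1.852 km = e (ρ_m − ρ_c)/ρ_m = 0.248 km.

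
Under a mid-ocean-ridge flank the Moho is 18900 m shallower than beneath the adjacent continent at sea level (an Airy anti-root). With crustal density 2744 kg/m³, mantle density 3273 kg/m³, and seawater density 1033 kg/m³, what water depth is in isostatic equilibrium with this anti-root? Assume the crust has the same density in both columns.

5840 m

Replacing a thickness d of crust by seawater at the top must be balanced by replacing crust with mantle at the base: d (ρ_c − ρ_w) = a (ρ_m − ρ_c).
d = a (ρ_m − ρ_c)/(ρ_c − ρ_w) = 18900 m × 529/1711 = 5840 m.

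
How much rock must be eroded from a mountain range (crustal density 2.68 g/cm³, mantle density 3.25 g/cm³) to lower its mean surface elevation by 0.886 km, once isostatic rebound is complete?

Net drop Δ = e − u = e − e ρ_c/ρ_m = e (ρ_m − ρ_c)/ρ_m.
e = Δ ρ_m/(ρ_m − ρ_c) = 0.886 km × 3.25/0.57 = 5.05 km.

5.05 km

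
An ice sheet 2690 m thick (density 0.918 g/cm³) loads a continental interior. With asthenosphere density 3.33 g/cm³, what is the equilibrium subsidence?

By Archimedes' principle applied to the lithosphere: the ice load ρ_ice t is balanced by mantle displaced below, ρ_m s.
s = t ρ_ice / ρ_m = 2690 m × 0.918/3.33 = 742 m.

742 m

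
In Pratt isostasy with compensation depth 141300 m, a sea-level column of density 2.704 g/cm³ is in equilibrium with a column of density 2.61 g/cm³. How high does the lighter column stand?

ρ_ref D = ρ (D + h) → h = D (ρ_ref − ρ)/ρ.
h = 141300 m × (2.704 − 2.61)/2.61 = 5090 m.

5090 m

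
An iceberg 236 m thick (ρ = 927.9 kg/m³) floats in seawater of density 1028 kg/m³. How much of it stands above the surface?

Floating equilibrium: submerged depth d = t ρ_obj/ρ_fluid = 236 m × 927.9/1028 = 213 m.
Freeboard = t − d = 236 m − 213 m = 23 m.

23 m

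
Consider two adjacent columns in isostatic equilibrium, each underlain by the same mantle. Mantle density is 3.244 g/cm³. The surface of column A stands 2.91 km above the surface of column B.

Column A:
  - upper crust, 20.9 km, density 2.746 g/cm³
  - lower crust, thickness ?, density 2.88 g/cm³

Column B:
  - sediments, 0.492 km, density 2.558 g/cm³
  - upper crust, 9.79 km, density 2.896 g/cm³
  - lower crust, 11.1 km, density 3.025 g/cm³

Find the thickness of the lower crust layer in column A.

14.3 km

Take the compensation level at the base of the deeper column (depth z_c below the surface of column A) and equate Σ ρ_i t_i down to z_c; mantle fills any gap and the z_c terms cancel.
Column A: 20.9×2.746 + x×2.88 + (z_c − 20.9 − x)×3.244
Column B: 2.91×0 + 0.492×2.558 + 9.79×2.896 + 11.1×3.025 + (z_c − 2.91 − 21.382)×3.244
The z_c×3.244 term appears on both sides and cancels. Collect the known terms of each column as K = Σ(ρt)_known − 3.244 × (depth of known layers): K_A = 57.3914 − 3.244×20.9 = −10.4082; K_B = 63.187876 − 3.244×(2.91 + 21.382) = −15.615372.
Balance: K_A − x×(3.244 − 2.88) = K_B, so x = (K_A − K_B)/(3.244 − 2.88) = 5.20717/0.364 = 14.3 km.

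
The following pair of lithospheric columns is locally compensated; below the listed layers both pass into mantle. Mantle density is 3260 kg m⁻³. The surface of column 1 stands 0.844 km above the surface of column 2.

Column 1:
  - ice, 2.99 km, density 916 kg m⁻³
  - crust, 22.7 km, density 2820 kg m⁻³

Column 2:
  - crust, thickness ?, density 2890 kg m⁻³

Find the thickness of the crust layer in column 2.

38.5 km

Take the compensation level at the base of the deeper column (depth z_c below the surface of column 1) and equate Σ ρ_i t_i down to z_c; mantle fills any gap and the z_c terms cancel.
Column 1: 2.99×916 + 22.7×2820 + (z_c − 25.69)×3260
Column 2: 0.844×0 + x×2890 + (z_c − 0.844 − 0 − x)×3260
The z_c×3260 term appears on both sides and cancels. Collect the known terms of each column as K = Σ(ρt)_known − 3260 × (depth of known layers): K_1 = 66752.84 − 3260×25.69 = −16996.56; K_2 = 0 − 3260×(0.844 + 0) = −2751.44.
Balance: K_1 = K_2 − x×(3260 − 2890), so x = (K_2 − K_1)/(3260 − 2890) = 14245.1/370 = 38.5 km.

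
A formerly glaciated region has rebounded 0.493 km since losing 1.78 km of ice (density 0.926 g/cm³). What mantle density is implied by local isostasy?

ρ_m = ρ_ice t / u = 0.926 × 1.78 km/0.493 km = 3.34 g/cm³.

3.34 g/cm³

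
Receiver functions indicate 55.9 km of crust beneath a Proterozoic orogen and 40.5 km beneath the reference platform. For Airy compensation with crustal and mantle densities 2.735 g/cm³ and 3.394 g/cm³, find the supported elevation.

2.99 km

Excess crust Δ = 55.9 km − 40.5 km = 15.4 km, split between elevation h and root r with h + r = Δ.
Airy balance ρ_c h = (ρ_m − ρ_c) r gives r = h ρ_c/(ρ_m − ρ_c), so h (1 + ρ_c/(ρ_m − ρ_c)) = Δ, i.e. h = Δ (ρ_m − ρ_c)/ρ_m.
h = 15.4 km × 0.659/3.394 = 2.99 km.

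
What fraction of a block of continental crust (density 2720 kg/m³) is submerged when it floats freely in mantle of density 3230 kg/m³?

Submerged fraction = ρ_obj/ρ_fluid = 2720/3230 = 0.842.

0.842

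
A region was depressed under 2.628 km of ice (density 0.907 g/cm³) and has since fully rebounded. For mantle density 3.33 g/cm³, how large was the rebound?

0.716 km

Removing the load lets mantle flow back in; uplift u satisfies ρ_ice t = ρ_m u.
u = t ρ_ice/ρ_m = 2.628 km × 0.907/3.33 = 0.716 km.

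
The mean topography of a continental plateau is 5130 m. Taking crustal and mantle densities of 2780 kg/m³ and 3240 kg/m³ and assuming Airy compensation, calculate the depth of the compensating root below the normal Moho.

Isostatic balance requires: the weight of the topography is balanced by the buoyancy of the root, ρ_c h = (ρ_m − ρ_c) r.
r = h · ρ_c / (ρ_m − ρ_c) = 5130 m × 2780 / (3240 − 2780) = 31000 m.

31000 m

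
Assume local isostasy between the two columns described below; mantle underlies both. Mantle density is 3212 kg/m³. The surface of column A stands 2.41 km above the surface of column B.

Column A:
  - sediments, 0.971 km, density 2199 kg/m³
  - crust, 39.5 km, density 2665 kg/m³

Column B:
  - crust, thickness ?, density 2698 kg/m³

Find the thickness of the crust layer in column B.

Take the compensation level at the base of the deeper column (depth z_c below the surface of column A) and equate Σ ρ_i t_i down to z_c; mantle fills any gap and the z_c terms cancel.
Column A: 0.971×2199 + 39.5×2665 + (z_c − 40.471)×3212
Column B: 2.41×0 + x×2698 + (z_c − 2.41 − 0 − x)×3212
The z_c×3212 term appears on both sides and cancels. Collect the known terms of each column as K = Σ(ρt)_known − 3212 × (depth of known layers): K_A = 107402.729 − 3212×40.471 = −22590.123; K_B = 0 − 3212×(2.41 + 0) = −7740.92.
Balance: K_A = K_B − x×(3212 − 2698), so x = (K_B − K_A)/(3212 − 2698) = 14849.2/514 = 28.9 km.

28.9 km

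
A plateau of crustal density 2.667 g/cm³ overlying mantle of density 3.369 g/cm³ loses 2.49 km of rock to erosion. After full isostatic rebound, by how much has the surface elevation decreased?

0.519 km

Rebound u = e ρ_c/ρ_m = 2.49 km × 2.667/3.369 = 1.971 km.
Net surface drop = e − u = 2.49 km − 1.971 km = e (ρ_m − ρ_c)/ρ_m = 0.519 km.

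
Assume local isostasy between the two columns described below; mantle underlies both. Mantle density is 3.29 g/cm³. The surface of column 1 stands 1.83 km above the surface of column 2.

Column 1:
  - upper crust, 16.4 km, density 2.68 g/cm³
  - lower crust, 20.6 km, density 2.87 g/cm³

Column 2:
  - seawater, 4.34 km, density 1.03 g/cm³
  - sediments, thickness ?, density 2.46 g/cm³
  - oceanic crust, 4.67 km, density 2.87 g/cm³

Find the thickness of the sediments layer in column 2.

1.04 km

Take the compensation level at the base of the deeper column (depth z_c below the surface of column 1) and equate Σ ρ_i t_i down to z_c; mantle fills any gap and the z_c terms cancel.
Column 1: 16.4×2.68 + 20.6×2.87 + (z_c − 37)×3.29
Column 2: 1.83×0 + 4.34×1.03 + x×2.46 + 4.67×2.87 + (z_c − 1.83 − 9.01 − x)×3.29
The z_c×3.29 term appears on both sides and cancels. Collect the known terms of each column as K = Σ(ρt)_known − 3.29 × (depth of known layers): K_1 = 103.074 − 3.29×37 = −18.656; K_2 = 17.8731 − 3.29×(1.83 + 9.01) = −17.7905.
Balance: K_1 = K_2 − x×(3.29 − 2.46), so x = (K_2 − K_1)/(3.29 − 2.46) = 0.8655/0.83 = 1.04 km.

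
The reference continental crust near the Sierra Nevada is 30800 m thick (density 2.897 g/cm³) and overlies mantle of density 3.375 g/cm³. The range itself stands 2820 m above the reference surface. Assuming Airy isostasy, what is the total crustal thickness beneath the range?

50700 m

Root depth r = h ρ_c / (ρ_m − ρ_c) = 2820 m × 2.897 / 0.478 = 17090 m.
Total thickness = T + h + r = 30800 m + 2820 m + 17090 m = 50700 m.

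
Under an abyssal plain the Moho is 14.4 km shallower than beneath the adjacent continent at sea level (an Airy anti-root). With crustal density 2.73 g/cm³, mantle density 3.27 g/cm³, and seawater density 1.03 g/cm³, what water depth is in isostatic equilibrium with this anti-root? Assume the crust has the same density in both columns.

Replacing a thickness d of crust by seawater at the top must be balanced by replacing crust with mantle at the base: d (ρ_c − ρ_w) = a (ρ_m − ρ_c).
d = a (ρ_m − ρ_c)/(ρ_c − ρ_w) = 14.4 km × 0.54/1.7 = 4.57 km.

4.57 km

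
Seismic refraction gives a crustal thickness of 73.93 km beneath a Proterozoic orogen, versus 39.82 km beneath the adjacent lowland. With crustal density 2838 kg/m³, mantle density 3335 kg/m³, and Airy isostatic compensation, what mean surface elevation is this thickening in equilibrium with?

Excess crust Δ = 73.93 km − 39.82 km = 34.11 km, split between elevation h and root r with h + r = Δ.
Airy balance ρ_c h = (ρ_m − ρ_c) r gives r = h ρ_c/(ρ_m − ρ_c), so h (1 + ρ_c/(ρ_m − ρ_c)) = Δ, i.e. h = Δ (ρ_m − ρ_c)/ρ_m.
h = 34.11 km × 497/3335 = 5.08 km.

5.08 km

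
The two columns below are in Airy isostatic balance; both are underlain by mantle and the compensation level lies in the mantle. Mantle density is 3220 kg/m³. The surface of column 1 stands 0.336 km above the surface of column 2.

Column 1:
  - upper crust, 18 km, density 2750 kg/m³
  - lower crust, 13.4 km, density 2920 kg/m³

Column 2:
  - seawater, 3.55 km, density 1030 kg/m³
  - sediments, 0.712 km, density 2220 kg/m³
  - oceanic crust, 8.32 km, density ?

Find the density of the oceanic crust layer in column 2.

2870 kg/m³

Take the compensation level at the base of the deeper column (depth z_c below the surface of column 1) and equate Σ ρ_i t_i down to z_c; mantle fills any gap and the z_c terms cancel.
Column 1: 18×2750 + 13.4×2920 + (z_c − 31.4)×3220
Column 2: 0.336×0 + 3.55×1030 + 0.712×2220 + 8.32×ρ + (z_c − 0.336 − 12.582)×3220
The z_c×3220 term appears on both sides and cancels. Collect the known terms of each column as K = Σ(ρt)_known − 3220 × (depth of known layers): K_1 = 88628 − 3220×31.4 = −12480; K_2 = 5237.14 − 3220×(0.336 + 12.582) = −36358.82.
Balance: K_1 = K_2 + 8.32×ρ, so ρ = (K_1 − K_2)/8.32 = 23878.8/8.32 = 2870 kg/m³.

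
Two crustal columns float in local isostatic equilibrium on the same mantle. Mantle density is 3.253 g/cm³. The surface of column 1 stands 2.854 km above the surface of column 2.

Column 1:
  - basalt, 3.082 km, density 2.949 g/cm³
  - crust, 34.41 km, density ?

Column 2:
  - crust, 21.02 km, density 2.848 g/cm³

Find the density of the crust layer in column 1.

2.76 g/cm³

Take the compensation level at the base of the deeper column (depth z_c below the surface of column 1) and equate Σ ρ_i t_i down to z_c; mantle fills any gap and the z_c terms cancel.
Column 1: 3.082×2.949 + 34.41×ρ + (z_c − 37.492)×3.253
Column 2: 2.854×0 + 21.02×2.848 + (z_c − 2.854 − 21.02)×3.253
The z_c×3.253 term appears on both sides and cancels. Collect the known terms of each column as K = Σ(ρt)_known − 3.253 × (depth of known layers): K_1 = 9.088818 − 3.253×37.492 = −112.872658; K_2 = 59.86496 − 3.253×(2.854 + 21.02) = −17.797162.
Balance: K_1 + 34.41×ρ = K_2, so ρ = (K_2 − K_1)/34.41 = 95.0755/34.41 = 2.76 g/cm³.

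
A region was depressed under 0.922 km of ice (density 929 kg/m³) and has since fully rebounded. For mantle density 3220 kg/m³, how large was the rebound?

Removing the load lets mantle flow back in; uplift u satisfies ρ_ice t = ρ_m u.
u = t ρ_ice/ρ_m = 0.922 km × 929/3220 = 0.266 km.

0.266 km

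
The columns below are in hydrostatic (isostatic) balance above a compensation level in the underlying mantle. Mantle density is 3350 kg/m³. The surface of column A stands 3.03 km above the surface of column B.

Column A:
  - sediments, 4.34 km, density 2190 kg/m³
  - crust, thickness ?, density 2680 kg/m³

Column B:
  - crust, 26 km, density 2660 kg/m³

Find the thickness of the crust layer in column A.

Take the compensation level at the base of the deeper column (depth z_c below the surface of column A) and equate Σ ρ_i t_i down to z_c; mantle fills any gap and the z_c terms cancel.
Column A: 4.34×2190 + x×2680 + (z_c − 4.34 − x)×3350
Column B: 3.03×0 + 26×2660 + (z_c − 3.03 − 26)×3350
The z_c×3350 term appears on both sides and cancels. Collect the known terms of each column as K = Σ(ρt)_known − 3350 × (depth of known layers): K_A = 9504.6 − 3350×4.34 = −5034.4; K_B = 69160 − 3350×(3.03 + 26) = −28090.5.
Balance: K_A − x×(3350 − 2680) = K_B, so x = (K_A − K_B)/(3350 − 2680) = 23056.1/670 = 34.4 km.

34.4 km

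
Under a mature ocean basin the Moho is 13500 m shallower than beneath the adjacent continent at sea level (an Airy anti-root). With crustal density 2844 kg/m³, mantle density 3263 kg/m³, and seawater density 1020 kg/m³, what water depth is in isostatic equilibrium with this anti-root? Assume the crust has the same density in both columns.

3100 m

Replacing a thickness d of crust by seawater at the top must be balanced by replacing crust with mantle at the base: d (ρ_c − ρ_w) = a (ρ_m − ρ_c).
d = a (ρ_m − ρ_c)/(ρ_c − ρ_w) = 13500 m × 419/1824 = 3100 m.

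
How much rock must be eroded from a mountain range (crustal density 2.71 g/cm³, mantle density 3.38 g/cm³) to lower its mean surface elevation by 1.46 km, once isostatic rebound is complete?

7.37 km

Net drop Δ = e − u = e − e ρ_c/ρ_m = e (ρ_m − ρ_c)/ρ_m.
e = Δ ρ_m/(ρ_m − ρ_c) = 1.46 km × 3.38/0.67 = 7.37 km.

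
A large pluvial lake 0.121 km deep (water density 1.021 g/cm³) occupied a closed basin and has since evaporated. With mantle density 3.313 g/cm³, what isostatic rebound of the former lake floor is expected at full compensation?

0.0373 km

u = d ρ_w/ρ_m = 0.121 km × 1.021/3.313 = 0.0373 km.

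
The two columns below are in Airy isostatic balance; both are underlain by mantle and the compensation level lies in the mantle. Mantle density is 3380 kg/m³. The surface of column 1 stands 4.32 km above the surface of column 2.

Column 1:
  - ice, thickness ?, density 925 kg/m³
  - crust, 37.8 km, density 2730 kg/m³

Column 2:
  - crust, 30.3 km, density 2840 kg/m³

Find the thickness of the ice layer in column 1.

Take the compensation level at the base of the deeper column (depth z_c below the surface of column 1) and equate Σ ρ_i t_i down to z_c; mantle fills any gap and the z_c terms cancel.
Column 1: x×925 + 37.8×2730 + (z_c − 37.8 − x)×3380
Column 2: 4.32×0 + 30.3×2840 + (z_c − 4.32 − 30.3)×3380
The z_c×3380 term appears on both sides and cancels. Collect the known terms of each column as K = Σ(ρt)_known − 3380 × (depth of known layers): K_1 = 103194 − 3380×37.8 = −24570; K_2 = 86052 − 3380×(4.32 + 30.3) = −30963.6.
Balance: K_1 − x×(3380 − 925) = K_2, so x = (K_1 − K_2)/(3380 − 925) = 6393.6/2455 = 2.6 km.

2.6 km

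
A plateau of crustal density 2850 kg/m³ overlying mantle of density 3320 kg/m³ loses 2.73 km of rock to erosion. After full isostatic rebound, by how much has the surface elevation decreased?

0.386 km

Rebound u = e ρ_c/ρ_m = 2.73 km × 2850/3320 = 2.344 km.
Net surface drop = e − u = 2.73 km − 2.344 km = e (ρ_m − ρ_c)/ρ_m = 0.386 km.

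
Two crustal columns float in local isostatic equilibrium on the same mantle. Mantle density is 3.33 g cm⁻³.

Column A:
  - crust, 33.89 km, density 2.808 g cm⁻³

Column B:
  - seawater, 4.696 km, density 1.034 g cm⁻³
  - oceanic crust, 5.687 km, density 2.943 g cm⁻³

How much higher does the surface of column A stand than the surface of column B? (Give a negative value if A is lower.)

1.41 km

For any compensation level in the mantle, the mantle terms cancel and isostasy reduces to e = (Σt_A − Σt_B) − (Σ(ρt)_A − Σ(ρt)_B) / ρ_m.
Σt_A = 33.89 km; Σt_B = 10.383 km; Σ(ρt)_A = 95.16312; Σ(ρt)_B = 21.592505 (in km·g cm⁻³).
e = (33.89 − 10.383) − (95.16312 − 21.592505) / 3.33 = 1.41 km.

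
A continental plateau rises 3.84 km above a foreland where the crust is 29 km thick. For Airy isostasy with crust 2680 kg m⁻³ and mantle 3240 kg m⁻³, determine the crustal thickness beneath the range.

Root depth r = h ρ_c / (ρ_m − ρ_c) = 3.84 km × 2680 / 560 = 18.38 km.
Total thickness = T + h + r = 29 km + 3.84 km + 18.38 km = 51.2 km.

51.2 km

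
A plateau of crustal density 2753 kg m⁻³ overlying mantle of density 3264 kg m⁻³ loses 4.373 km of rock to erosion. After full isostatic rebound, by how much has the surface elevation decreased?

0.685 km

Rebound u = e ρ_c/ρ_m = 4.373 km × 2753/3264 = 3.688 km.
Net surface drop = e − u = 4.373 km − 3.688 km = e (ρ_m − ρ_c)/ρ_m = 0.685 km.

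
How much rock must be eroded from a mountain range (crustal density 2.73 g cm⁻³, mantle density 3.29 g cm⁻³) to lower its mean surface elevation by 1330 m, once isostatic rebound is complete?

Net drop Δ = e − u = e − e ρ_c/ρ_m = e (ρ_m − ρ_c)/ρ_m.
e = Δ ρ_m/(ρ_m − ρ_c) = 1330 m × 3.29/0.56 = 7810 m.

7810 m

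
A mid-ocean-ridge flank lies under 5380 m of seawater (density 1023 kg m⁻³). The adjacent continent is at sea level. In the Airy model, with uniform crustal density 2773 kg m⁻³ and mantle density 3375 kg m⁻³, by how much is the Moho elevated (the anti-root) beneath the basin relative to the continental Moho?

15600 m

By Archimedes' principle applied to the lithosphere: replacing crust with seawater at the top is compensated by replacing crust with mantle at the base: d (ρ_c − ρ_w) = a (ρ_m − ρ_c).
a = d (ρ_c − ρ_w)/(ρ_m − ρ_c) = 5380 m × 1750/602 = 15600 m.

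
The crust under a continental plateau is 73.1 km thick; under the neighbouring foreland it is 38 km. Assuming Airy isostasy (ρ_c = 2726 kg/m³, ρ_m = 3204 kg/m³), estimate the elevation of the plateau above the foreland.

Excess crust Δ = 73.1 km − 38 km = 35.1 km, split between elevation h and root r with h + r = Δ.
Airy balance ρ_c h = (ρ_m − ρ_c) r gives r = h ρ_c/(ρ_m − ρ_c), so h (1 + ρ_c/(ρ_m − ρ_c)) = Δ, i.e. h = Δ (ρ_m − ρ_c)/ρ_m.
h = 35.1 km × 478/3204 = 5.24 km.

5.24 km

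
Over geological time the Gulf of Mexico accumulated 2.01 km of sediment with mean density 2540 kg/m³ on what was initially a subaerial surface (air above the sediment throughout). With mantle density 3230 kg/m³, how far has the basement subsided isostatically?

Subaerial load: s = t ρ_sed / ρ_m = 2.01 km × 2540/3230 = 1.58 km.

1.58 km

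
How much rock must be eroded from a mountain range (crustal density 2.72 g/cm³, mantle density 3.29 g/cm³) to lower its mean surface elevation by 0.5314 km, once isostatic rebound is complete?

Net drop Δ = e − u = e − e ρ_c/ρ_m = e (ρ_m − ρ_c)/ρ_m.
e = Δ ρ_m/(ρ_m − ρ_c) = 0.5314 km × 3.29/0.57 = 3.07 km.

3.07 km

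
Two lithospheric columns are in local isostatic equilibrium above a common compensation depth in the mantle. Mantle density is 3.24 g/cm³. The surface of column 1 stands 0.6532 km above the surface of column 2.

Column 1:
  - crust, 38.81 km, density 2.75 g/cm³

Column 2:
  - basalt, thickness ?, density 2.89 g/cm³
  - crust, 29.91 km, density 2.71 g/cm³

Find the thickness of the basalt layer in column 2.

2.99 km

Take the compensation level at the base of the deeper column (depth z_c below the surface of column 1) and equate Σ ρ_i t_i down to z_c; mantle fills any gap and the z_c terms cancel.
Column 1: 38.81×2.75 + (z_c − 38.81)×3.24
Column 2: 0.6532×0 + x×2.89 + 29.91×2.71 + (z_c − 0.6532 − 29.91 − x)×3.24
The z_c×3.24 term appears on both sides and cancels. Collect the known terms of each column as K = Σ(ρt)_known − 3.24 × (depth of known layers): K_1 = 106.7275 − 3.24×38.81 = −19.0169; K_2 = 81.0561 − 3.24×(0.6532 + 29.91) = −17.968668.
Balance: K_1 = K_2 − x×(3.24 − 2.89), so x = (K_2 − K_1)/(3.24 − 2.89) = 1.04823/0.35 = 2.99 km.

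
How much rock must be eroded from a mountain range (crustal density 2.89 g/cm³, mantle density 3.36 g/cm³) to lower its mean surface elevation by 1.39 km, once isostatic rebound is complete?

Net drop Δ = e − u = e − e ρ_c/ρ_m = e (ρ_m − ρ_c)/ρ_m.
e = Δ ρ_m/(ρ_m − ρ_c) = 1.39 km × 3.36/0.47 = 9.94 km.

9.94 km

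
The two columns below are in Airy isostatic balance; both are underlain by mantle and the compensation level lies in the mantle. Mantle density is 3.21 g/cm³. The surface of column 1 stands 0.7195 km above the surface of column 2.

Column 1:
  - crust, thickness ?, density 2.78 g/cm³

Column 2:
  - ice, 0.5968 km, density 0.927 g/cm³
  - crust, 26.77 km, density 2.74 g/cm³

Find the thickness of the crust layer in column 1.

37.8 km

Take the compensation level at the base of the deeper column (depth z_c below the surface of column 1) and equate Σ ρ_i t_i down to z_c; mantle fills any gap and the z_c terms cancel.
Column 1: x×2.78 + (z_c − 0 − x)×3.21
Column 2: 0.7195×0 + 0.5968×0.927 + 26.77×2.74 + (z_c − 0.7195 − 27.3668)×3.21
The z_c×3.21 term appears on both sides and cancels. Collect the known terms of each column as K = Σ(ρt)_known − 3.21 × (depth of known layers): K_1 = 0 − 3.21×0 = 0; K_2 = 73.9030336 − 3.21×(0.7195 + 27.3668) = −16.2539894.
Balance: K_1 − x×(3.21 − 2.78) = K_2, so x = (K_1 − K_2)/(3.21 − 2.78) = 16.254/0.43 = 37.8 km.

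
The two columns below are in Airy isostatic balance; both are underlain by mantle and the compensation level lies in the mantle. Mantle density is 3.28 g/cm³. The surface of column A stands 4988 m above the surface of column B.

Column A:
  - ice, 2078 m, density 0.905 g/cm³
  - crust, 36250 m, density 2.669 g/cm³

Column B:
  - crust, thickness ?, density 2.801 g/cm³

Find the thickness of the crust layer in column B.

Take the compensation level at the base of the deeper column (depth z_c below the surface of column A) and equate Σ ρ_i t_i down to z_c; mantle fills any gap and the z_c terms cancel.
Column A: 2078×0.905 + 36250×2.669 + (z_c − 38328)×3.28
Column B: 4988×0 + x×2.801 + (z_c − 4988 − 0 − x)×3.28
The z_c×3.28 term appears on both sides and cancels. Collect the known terms of each column as K = Σ(ρt)_known − 3.28 × (depth of known layers): K_A = 98631.84 − 3.28×38328 = −27084; K_B = 0 − 3.28×(4988 + 0) = −16360.64.
Balance: K_A = K_B − x×(3.28 − 2.801), so x = (K_B − K_A)/(3.28 − 2.801) = 10723.4/0.479 = 22400 m.

22400 m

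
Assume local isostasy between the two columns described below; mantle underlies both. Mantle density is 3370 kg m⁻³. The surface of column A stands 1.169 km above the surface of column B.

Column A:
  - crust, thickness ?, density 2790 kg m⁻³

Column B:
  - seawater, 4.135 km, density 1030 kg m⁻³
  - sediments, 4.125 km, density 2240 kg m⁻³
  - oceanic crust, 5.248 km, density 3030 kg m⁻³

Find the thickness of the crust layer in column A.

Take the compensation level at the base of the deeper column (depth z_c below the surface of column A) and equate Σ ρ_i t_i down to z_c; mantle fills any gap and the z_c terms cancel.
Column A: x×2790 + (z_c − 0 − x)×3370
Column B: 1.169×0 + 4.135×1030 + 4.125×2240 + 5.248×3030 + (z_c − 1.169 − 13.508)×3370
The z_c×3370 term appears on both sides and cancels. Collect the known terms of each column as K = Σ(ρt)_known − 3370 × (depth of known layers): K_A = 0 − 3370×0 = 0; K_B = 29400.49 − 3370×(1.169 + 13.508) = −20061.
Balance: K_A − x×(3370 − 2790) = K_B, so x = (K_A − K_B)/(3370 − 2790) = 20061/580 = 34.6 km.

34.6 km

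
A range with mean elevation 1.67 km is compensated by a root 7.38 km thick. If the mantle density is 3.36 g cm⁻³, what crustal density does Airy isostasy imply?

ρ_c h = (ρ_m − ρ_c) r → ρ_c (h + r) = ρ_m r → ρ_c = ρ_m r / (h + r).
ρ_c = 3.36 × 7.38 km / (1.67 km + 7.38 km) = 2.74 g cm⁻³.

2.74 g cm⁻³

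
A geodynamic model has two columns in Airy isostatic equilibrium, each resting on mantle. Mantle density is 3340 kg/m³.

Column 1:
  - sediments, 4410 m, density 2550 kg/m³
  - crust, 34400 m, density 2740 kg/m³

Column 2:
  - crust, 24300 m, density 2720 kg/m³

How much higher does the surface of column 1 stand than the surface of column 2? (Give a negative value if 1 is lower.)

For any compensation level in the mantle, the mantle terms cancel and isostasy reduces to e = (Σt_1 − Σt_2) − (Σ(ρt)_1 − Σ(ρt)_2) / ρ_m.
Σt_1 = 38810 m; Σt_2 = 24300 m; Σ(ρt)_1 = 105501500; Σ(ρt)_2 = 66096000 (in m·kg/m³).
e = (38810 − 24300) − (105501500 − 66096000) / 3340 = 2710 m.

2710 m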